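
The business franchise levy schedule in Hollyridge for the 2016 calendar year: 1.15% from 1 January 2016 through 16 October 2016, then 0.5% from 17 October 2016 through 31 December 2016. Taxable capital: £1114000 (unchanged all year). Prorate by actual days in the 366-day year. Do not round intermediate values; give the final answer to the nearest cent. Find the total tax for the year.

£11307.40

1 January – 16 October 2016: 290 days at 1.15% → £1114000 × 1.15% × 290/366 = £10150.7923
17 October – 31 December 2016: 76 days at 0.5% → £1114000 × 0.5% × 76/366 = £1156.6120
Total = £11307.4044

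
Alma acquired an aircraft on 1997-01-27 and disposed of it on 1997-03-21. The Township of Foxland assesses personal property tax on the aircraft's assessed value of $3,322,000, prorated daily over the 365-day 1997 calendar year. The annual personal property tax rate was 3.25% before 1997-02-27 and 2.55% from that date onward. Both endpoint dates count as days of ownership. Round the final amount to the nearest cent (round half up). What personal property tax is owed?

1997-01-27 to 1997-02-26: 31 days at 3.25% → $3,322,000 × 3.25% × 31/365 = $9,169.6301
1997-02-27 to 1997-03-21: 23 days at 2.55% → $3,322,000 × 2.55% × 23/365 = $5,337.9534
Total = $14,507.5836

$14,507.58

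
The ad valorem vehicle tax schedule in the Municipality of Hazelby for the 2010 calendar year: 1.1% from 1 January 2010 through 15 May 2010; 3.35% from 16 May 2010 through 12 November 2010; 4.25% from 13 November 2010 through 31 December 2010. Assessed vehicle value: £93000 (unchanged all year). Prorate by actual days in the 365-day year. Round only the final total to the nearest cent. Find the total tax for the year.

£2453.93

1 January – 15 May 2010: 135 days at 1.1% → £93000 × 1.1% × 135/365 = £378.3699
16 May – 12 November 2010: 181 days at 3.35% → £93000 × 3.35% × 181/365 = £1544.9466
13 November – 31 December 2010: 49 days at 4.25% → £93000 × 4.25% × 49/365 = £530.6096
Total = £2453.9260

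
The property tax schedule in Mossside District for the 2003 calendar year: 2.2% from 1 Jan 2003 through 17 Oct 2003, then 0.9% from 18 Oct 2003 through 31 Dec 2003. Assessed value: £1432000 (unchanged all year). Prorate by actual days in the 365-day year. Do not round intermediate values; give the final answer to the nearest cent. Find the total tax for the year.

1 Jan – 17 Oct 2003: 290 days at 2.2% → £1432000 × 2.2% × 290/365 = £25030.5753
18 Oct – 31 Dec 2003: 75 days at 0.9% → £1432000 × 0.9% × 75/365 = £2648.2192
Total = £27678.7945

£27678.79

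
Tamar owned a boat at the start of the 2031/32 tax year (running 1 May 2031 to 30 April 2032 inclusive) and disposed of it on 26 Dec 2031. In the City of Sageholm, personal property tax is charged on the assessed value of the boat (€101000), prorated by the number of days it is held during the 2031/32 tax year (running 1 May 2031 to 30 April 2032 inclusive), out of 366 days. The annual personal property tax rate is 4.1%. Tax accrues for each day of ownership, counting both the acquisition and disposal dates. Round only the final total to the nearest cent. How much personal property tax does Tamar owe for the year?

€2715.41

Days held (1 May – 26 Dec 2031): 240 out of 366
Tax = €101000 × 4.1% × 240/366 = €2715.4098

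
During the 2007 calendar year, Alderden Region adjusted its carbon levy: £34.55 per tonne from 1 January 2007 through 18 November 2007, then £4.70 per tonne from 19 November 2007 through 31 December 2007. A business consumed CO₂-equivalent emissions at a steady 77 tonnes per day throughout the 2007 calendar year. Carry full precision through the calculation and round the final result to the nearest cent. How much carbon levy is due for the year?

£872,194.40

1 January – 18 November 2007: 322 days × 77 tonnes/day = 24,794 tonnes at £34.55/tonne → £856,632.70
19 November – 31 December 2007: 43 days × 77 tonnes/day = 3,311 tonnes at £4.70/tonne → £15,561.70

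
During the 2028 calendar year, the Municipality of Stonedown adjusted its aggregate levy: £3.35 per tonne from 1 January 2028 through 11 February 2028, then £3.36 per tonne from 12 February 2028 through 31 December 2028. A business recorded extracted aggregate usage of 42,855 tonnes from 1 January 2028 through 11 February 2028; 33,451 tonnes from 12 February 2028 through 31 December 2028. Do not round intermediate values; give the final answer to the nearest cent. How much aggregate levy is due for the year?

1 January – 11 February 2028: 42,855 tonnes at £3.35/tonne → £143,564.25
12 February – 31 December 2028: 33,451 tonnes at £3.36/tonne → £112,395.36

£255,959.61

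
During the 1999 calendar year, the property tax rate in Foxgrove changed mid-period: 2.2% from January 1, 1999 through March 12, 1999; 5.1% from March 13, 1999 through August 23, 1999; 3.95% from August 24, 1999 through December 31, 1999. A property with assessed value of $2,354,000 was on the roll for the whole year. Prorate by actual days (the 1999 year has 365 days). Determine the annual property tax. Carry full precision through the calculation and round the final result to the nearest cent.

January 1 – March 12, 1999: 71 days at 2.2% → $2,354,000 × 2.2% × 71/365 = $10,073.8301
March 13 – August 23, 1999: 164 days at 5.1% → $2,354,000 × 5.1% × 164/365 = $53,942.0712
August 24 – December 31, 1999: 130 days at 3.95% → $2,354,000 × 3.95% × 130/365 = $33,117.2329
Total = $97,133.1342

$97,133.13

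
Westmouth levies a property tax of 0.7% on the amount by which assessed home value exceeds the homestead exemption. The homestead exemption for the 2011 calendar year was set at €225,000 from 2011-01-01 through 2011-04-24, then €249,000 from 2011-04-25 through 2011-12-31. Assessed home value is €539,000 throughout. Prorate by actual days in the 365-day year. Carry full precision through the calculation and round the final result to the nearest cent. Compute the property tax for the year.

2011-01-01 to 2011-04-24: 114 days, exemption €225,000 → (€539,000 − €225,000) × 0.7% × 114/365 = €686.4986
2011-04-25 to 2011-12-31: 251 days, exemption €249,000 → (€539,000 − €249,000) × 0.7% × 251/365 = €1,395.9726
Total = €2,082.4712

€2,082.47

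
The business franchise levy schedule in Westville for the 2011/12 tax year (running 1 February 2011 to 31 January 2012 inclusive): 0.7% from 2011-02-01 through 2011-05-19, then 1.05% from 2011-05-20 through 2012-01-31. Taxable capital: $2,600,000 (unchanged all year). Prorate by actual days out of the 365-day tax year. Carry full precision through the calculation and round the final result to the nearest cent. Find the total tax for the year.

$24,607.40

2011-02-01 to 2011-05-19: 108 days at 0.7% → $2,600,000 × 0.7% × 108/365 = $5,385.2055
2011-05-20 to 2012-01-31: 257 days at 1.05% → $2,600,000 × 1.05% × 257/365 = $19,222.1918
Total = $24,607.3973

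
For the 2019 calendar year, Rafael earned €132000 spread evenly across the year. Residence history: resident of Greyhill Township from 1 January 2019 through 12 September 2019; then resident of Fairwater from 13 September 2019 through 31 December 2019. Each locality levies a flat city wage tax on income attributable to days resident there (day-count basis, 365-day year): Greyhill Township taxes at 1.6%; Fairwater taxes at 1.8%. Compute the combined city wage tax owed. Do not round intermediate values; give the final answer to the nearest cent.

€2191.56

Greyhill Township, 1 January – 12 September 2019: 255 days → €132000 × 1.6% × 255/365 = €1475.5068
Fairwater, 13 September – 31 December 2019: 110 days → €132000 × 1.8% × 110/365 = €716.0548
Total = €2191.5616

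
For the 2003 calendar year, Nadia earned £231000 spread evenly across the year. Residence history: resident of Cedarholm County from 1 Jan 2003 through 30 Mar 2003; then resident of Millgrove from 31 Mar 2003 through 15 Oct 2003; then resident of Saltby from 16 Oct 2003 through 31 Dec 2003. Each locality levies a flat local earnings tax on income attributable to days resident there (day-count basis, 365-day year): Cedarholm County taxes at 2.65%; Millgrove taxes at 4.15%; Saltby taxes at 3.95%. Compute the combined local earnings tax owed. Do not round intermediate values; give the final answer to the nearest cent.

£8644.15

Cedarholm County, 1 Jan – 30 Mar 2003: 89 days → £231000 × 2.65% × 89/365 = £1492.6397
Millgrove, 31 Mar – 15 Oct 2003: 199 days → £231000 × 4.15% × 199/365 = £5226.6123
Saltby, 16 Oct – 31 Dec 2003: 77 days → £231000 × 3.95% × 77/365 = £1924.8945
Total = £8644.1466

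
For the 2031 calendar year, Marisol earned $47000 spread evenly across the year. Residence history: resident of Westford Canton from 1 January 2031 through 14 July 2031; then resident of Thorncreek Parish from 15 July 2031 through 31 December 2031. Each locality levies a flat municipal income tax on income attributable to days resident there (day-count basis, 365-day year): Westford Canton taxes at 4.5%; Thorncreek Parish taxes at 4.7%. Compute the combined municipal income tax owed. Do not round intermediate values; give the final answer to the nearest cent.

Westford Canton, 1 January – 14 July 2031: 195 days → $47000 × 4.5% × 195/365 = $1129.9315
Thorncreek Parish, 15 July – 31 December 2031: 170 days → $47000 × 4.7% × 170/365 = $1028.8493
Total = $2158.7808

$2158.78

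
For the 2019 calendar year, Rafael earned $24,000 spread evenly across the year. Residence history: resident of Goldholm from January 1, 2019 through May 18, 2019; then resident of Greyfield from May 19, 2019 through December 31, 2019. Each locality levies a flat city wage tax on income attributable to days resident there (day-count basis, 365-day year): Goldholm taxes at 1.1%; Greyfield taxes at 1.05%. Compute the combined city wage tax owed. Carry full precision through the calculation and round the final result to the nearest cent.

Goldholm, January 1 – May 18, 2019: 138 days → $24,000 × 1.1% × 138/365 = $99.8137
Greyfield, May 19 – December 31, 2019: 227 days → $24,000 × 1.05% × 227/365 = $156.7233
Total = $256.5370

$256.54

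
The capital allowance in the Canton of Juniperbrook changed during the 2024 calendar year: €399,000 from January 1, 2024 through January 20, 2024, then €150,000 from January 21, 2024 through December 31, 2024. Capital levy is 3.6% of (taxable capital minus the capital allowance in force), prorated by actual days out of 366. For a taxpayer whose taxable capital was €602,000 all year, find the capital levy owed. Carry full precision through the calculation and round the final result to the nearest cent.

January 1 – January 20, 2024: 20 days, exemption €399,000 → (€602,000 − €399,000) × 3.6% × 20/366 = €399.3443
January 21 – December 31, 2024: 346 days, exemption €150,000 → (€602,000 − €150,000) × 3.6% × 346/366 = €15,382.8197
Total = €15,782.1639

€15,782.16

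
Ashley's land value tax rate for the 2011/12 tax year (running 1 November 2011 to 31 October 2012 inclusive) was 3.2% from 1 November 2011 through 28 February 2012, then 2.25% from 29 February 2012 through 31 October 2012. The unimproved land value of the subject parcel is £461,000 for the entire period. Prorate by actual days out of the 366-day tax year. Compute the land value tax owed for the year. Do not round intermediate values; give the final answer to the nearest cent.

1 November 2011 – 28 February 2012: 120 days at 3.2% → £461,000 × 3.2% × 120/366 = £4,836.7213
29 February – 31 October 2012: 246 days at 2.25% → £461,000 × 2.25% × 246/366 = £6,971.6803
Total = £11,808.4016

£11,808.40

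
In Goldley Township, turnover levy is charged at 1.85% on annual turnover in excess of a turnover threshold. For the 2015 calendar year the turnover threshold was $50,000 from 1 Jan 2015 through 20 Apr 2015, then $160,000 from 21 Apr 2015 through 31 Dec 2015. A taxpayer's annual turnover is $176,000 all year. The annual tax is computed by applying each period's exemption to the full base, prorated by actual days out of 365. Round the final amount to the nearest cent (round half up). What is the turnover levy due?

$909.29

1 Jan – 20 Apr 2015: 110 days, exemption $50,000 → ($176,000 − $50,000) × 1.85% × 110/365 = $702.4932
21 Apr – 31 Dec 2015: 255 days, exemption $160,000 → ($176,000 − $160,000) × 1.85% × 255/365 = $206.7945
Total = $909.2877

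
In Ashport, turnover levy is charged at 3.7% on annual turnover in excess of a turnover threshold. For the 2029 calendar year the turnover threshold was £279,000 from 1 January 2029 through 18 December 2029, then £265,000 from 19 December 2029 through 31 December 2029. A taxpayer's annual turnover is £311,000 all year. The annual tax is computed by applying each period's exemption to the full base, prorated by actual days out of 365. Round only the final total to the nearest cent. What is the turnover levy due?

1 January – 18 December 2029: 352 days, exemption £279,000 → (£311,000 − £279,000) × 3.7% × 352/365 = £1,141.8301
19 December – 31 December 2029: 13 days, exemption £265,000 → (£311,000 − £265,000) × 3.7% × 13/365 = £60.6192
Total = £1,202.4493

£1,202.45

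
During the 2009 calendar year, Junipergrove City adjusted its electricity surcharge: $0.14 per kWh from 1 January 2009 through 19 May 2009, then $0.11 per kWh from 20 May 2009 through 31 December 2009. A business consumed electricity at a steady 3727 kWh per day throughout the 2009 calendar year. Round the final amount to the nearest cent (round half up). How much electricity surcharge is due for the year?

$165180.64

1 January – 19 May 2009: 139 days × 3727 kWh/day = 518,053 kWh at $0.14/kWh → $72527.42
20 May – 31 December 2009: 226 days × 3727 kWh/day = 842,302 kWh at $0.11/kWh → $92653.22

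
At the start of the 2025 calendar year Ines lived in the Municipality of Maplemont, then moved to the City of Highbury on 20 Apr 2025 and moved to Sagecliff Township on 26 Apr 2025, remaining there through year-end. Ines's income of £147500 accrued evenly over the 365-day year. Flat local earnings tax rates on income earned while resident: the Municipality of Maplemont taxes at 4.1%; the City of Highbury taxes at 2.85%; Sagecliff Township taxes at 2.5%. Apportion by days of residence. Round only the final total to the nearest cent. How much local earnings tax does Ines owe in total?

£4400.75

The Municipality of Maplemont, 1 Jan – 19 Apr 2025: 109 days → £147500 × 4.1% × 109/365 = £1805.9658
The City of Highbury, 20 Apr – 25 Apr 2025: 6 days → £147500 × 2.85% × 6/365 = £69.1027
Sagecliff Township, 26 Apr – 31 Dec 2025: 250 days → £147500 × 2.5% × 250/365 = £2525.6849
Total = £4400.7534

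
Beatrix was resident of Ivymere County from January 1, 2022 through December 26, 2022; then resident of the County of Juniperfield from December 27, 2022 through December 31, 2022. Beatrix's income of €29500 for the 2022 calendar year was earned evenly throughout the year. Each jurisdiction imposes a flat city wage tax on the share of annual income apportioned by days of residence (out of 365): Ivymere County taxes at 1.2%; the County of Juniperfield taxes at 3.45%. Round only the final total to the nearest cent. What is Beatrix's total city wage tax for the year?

€363.09

Ivymere County, January 1 – December 26, 2022: 360 days → €29500 × 1.2% × 360/365 = €349.1507
The County of Juniperfield, December 27 – December 31, 2022: 5 days → €29500 × 3.45% × 5/365 = €13.9418
Total = €363.0925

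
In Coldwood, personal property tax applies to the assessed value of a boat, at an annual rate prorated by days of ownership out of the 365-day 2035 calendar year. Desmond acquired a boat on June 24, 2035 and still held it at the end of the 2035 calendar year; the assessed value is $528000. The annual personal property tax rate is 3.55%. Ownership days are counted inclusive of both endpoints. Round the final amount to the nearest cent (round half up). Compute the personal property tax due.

Days held (June 24 – December 31, 2035): 191 out of 365
Tax = $528000 × 3.55% × 191/365 = $9808.5041

$9808.50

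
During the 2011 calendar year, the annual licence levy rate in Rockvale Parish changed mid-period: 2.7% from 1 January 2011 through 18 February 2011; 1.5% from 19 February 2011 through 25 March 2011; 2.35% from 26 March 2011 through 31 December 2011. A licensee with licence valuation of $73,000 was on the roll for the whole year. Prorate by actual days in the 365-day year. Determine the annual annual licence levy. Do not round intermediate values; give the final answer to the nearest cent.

$1,690.30

1 January – 18 February 2011: 49 days at 2.7% → $73,000 × 2.7% × 49/365 = $264.6000
19 February – 25 March 2011: 35 days at 1.5% → $73,000 × 1.5% × 35/365 = $105.0000
26 March – 31 December 2011: 281 days at 2.35% → $73,000 × 2.35% × 281/365 = $1,320.7000
Total = $1,690.3000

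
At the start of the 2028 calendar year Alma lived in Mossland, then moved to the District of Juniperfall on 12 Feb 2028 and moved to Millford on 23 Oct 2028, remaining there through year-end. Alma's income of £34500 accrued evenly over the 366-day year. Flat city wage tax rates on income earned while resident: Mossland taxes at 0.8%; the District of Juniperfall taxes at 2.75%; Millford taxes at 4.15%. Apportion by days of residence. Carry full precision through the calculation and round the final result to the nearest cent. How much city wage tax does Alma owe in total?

£963.93

Mossland, 1 Jan – 11 Feb 2028: 42 days → £34500 × 0.8% × 42/366 = £31.6721
The District of Juniperfall, 12 Feb – 22 Oct 2028: 254 days → £34500 × 2.75% × 254/366 = £658.4221
Millford, 23 Oct – 31 Dec 2028: 70 days → £34500 × 4.15% × 70/366 = £273.8320
Total = £963.9262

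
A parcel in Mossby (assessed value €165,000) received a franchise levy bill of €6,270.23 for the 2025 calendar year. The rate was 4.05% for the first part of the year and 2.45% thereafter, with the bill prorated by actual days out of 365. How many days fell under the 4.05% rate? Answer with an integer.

308 days

Let d = days at the first rate; then 365 − d days at the second rate.
€165,000 × [4.05%·d + 2.45%·(365−d)] / 365 = €6,270.23
Solving gives d = 308, so the new rate took effect on 5 November 2025.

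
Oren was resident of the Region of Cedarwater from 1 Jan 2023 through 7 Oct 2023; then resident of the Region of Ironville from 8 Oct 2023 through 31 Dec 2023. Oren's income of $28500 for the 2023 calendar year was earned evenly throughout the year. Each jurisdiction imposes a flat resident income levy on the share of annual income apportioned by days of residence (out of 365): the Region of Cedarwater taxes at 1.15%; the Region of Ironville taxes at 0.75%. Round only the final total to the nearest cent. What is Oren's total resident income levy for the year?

The Region of Cedarwater, 1 Jan – 7 Oct 2023: 280 days → $28500 × 1.15% × 280/365 = $251.4247
The Region of Ironville, 8 Oct – 31 Dec 2023: 85 days → $28500 × 0.75% × 85/365 = $49.7774
Total = $301.2021

$301.20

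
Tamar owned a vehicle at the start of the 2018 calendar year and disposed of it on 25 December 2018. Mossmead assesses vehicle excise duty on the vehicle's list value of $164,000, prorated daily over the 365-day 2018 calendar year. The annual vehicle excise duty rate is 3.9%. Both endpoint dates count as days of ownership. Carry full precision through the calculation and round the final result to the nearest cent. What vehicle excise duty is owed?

Days held (1 January – 25 December 2018): 359 out of 365
Tax = $164,000 × 3.9% × 359/365 = $6,290.8603

$6,290.86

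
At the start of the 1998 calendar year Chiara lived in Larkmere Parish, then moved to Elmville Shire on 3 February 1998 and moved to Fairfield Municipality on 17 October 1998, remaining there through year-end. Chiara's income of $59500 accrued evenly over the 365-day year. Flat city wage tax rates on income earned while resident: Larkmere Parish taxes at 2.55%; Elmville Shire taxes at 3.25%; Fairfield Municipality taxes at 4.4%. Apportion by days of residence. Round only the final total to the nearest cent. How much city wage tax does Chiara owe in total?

Larkmere Parish, 1 January – 2 February 1998: 33 days → $59500 × 2.55% × 33/365 = $137.1760
Elmville Shire, 3 February – 16 October 1998: 256 days → $59500 × 3.25% × 256/365 = $1356.2740
Fairfield Municipality, 17 October – 31 December 1998: 76 days → $59500 × 4.4% × 76/365 = $545.1178
Total = $2038.5678

$2038.57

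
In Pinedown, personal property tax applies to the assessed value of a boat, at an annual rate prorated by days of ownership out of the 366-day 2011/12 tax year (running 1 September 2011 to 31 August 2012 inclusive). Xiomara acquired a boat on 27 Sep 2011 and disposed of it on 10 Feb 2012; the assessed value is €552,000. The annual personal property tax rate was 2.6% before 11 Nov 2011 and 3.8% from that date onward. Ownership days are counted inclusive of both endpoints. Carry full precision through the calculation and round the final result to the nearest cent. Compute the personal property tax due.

€7,037.25

27 Sep – 10 Nov 2011: 45 days at 2.6% → €552,000 × 2.6% × 45/366 = €1,764.5902
11 Nov 2011 – 10 Feb 2012: 92 days at 3.8% → €552,000 × 3.8% × 92/366 = €5,272.6557
Total = €7,037.2459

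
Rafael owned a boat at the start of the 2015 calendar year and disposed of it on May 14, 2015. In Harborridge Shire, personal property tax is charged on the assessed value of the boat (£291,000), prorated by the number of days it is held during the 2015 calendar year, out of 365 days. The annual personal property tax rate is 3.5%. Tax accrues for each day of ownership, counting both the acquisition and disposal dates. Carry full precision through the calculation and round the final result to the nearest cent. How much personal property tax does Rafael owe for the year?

£3,739.15

Days held (January 1 – May 14, 2015): 134 out of 365
Tax = £291,000 × 3.5% × 134/365 = £3,739.1507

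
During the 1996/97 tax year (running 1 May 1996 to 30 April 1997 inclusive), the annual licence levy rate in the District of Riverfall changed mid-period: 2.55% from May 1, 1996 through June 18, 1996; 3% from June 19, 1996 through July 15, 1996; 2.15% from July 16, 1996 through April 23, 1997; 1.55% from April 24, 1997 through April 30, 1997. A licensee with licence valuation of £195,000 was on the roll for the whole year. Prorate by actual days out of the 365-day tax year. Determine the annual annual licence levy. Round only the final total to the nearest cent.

May 1 – June 18, 1996: 49 days at 2.55% → £195,000 × 2.55% × 49/365 = £667.5411
June 19 – July 15, 1996: 27 days at 3% → £195,000 × 3% × 27/365 = £432.7397
July 16, 1996 – April 23, 1997: 282 days at 2.15% → £195,000 × 2.15% × 282/365 = £3,239.1370
April 24 – April 30, 1997: 7 days at 1.55% → £195,000 × 1.55% × 7/365 = £57.9658
Total = £4,397.3836

£4,397.38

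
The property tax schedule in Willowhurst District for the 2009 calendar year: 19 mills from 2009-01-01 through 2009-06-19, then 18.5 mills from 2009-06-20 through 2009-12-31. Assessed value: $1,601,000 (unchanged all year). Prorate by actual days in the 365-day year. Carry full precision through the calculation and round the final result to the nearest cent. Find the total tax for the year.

2009-01-01 to 2009-06-19: 170 days at 19 mills → $1,601,000 × 1.9% × 170/365 = $14,167.7534
2009-06-20 to 2009-12-31: 195 days at 18.5 mills → $1,601,000 × 1.85% × 195/365 = $15,823.5822
Total = $29,991.3356

$29,991.34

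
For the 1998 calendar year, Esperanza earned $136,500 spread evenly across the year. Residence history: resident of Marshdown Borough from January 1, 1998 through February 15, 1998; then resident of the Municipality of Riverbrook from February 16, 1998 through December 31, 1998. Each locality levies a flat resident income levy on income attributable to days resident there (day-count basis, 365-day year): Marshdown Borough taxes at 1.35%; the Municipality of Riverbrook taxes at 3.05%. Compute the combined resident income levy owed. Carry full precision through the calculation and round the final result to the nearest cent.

$3,870.80

Marshdown Borough, January 1 – February 15, 1998: 46 days → $136,500 × 1.35% × 46/365 = $232.2370
The Municipality of Riverbrook, February 16 – December 31, 1998: 319 days → $136,500 × 3.05% × 319/365 = $3,638.5664
Total = $3,870.8034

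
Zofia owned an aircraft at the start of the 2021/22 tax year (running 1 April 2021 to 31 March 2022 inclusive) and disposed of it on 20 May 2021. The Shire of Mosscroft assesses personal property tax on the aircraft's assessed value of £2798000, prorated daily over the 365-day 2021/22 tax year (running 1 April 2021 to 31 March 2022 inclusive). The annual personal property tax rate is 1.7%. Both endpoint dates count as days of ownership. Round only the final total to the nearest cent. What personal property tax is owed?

£6515.89

Days held (1 Apr – 20 May 2021): 50 out of 365
Tax = £2798000 × 1.7% × 50/365 = £6515.8904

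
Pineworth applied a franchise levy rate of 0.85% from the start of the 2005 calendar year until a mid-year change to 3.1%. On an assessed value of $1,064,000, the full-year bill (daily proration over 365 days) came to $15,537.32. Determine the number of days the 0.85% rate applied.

Let d = days at the first rate; then 365 − d days at the second rate.
$1,064,000 × [0.85%·d + 3.1%·(365−d)] / 365 = $15,537.32
Solving gives d = 266, so the new rate took effect on September 24, 2005.

266 days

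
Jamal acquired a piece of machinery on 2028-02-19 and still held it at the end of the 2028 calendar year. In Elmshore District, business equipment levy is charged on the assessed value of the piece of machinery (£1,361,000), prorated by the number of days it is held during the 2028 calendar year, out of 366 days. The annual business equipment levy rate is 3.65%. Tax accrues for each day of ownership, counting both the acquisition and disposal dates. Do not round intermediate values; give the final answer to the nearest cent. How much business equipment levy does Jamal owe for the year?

£43,025.82

Days held (2028-02-19 to 2028-12-31): 317 out of 366
Tax = £1,361,000 × 3.65% × 317/366 = £43,025.8210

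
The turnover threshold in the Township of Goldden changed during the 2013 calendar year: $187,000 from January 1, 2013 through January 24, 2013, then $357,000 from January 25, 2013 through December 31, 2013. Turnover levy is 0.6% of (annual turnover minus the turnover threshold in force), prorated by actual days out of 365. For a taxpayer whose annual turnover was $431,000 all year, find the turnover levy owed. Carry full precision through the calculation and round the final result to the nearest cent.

$511.07

January 1 – January 24, 2013: 24 days, exemption $187,000 → ($431,000 − $187,000) × 0.6% × 24/365 = $96.2630
January 25 – December 31, 2013: 341 days, exemption $357,000 → ($431,000 − $357,000) × 0.6% × 341/365 = $414.8055
Total = $511.0685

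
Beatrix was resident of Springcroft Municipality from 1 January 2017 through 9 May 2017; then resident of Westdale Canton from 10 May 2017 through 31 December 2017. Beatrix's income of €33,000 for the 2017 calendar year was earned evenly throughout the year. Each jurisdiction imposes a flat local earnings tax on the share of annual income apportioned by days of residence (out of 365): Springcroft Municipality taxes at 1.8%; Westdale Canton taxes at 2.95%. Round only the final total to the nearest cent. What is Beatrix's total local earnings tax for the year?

Springcroft Municipality, 1 January – 9 May 2017: 129 days → €33,000 × 1.8% × 129/365 = €209.9342
Westdale Canton, 10 May – 31 December 2017: 236 days → €33,000 × 2.95% × 236/365 = €629.4411
Total = €839.3753

€839.38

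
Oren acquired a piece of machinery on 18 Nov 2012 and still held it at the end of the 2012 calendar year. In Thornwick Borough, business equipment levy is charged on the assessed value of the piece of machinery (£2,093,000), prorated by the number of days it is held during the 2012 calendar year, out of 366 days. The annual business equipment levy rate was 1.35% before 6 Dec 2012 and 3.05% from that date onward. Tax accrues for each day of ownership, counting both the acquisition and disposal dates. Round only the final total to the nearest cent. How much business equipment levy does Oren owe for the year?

£5,924.45

18 Nov – 5 Dec 2012: 18 days at 1.35% → £2,093,000 × 1.35% × 18/366 = £1,389.6148
6 Dec – 31 Dec 2012: 26 days at 3.05% → £2,093,000 × 3.05% × 26/366 = £4,534.8333
Total = £5,924.4481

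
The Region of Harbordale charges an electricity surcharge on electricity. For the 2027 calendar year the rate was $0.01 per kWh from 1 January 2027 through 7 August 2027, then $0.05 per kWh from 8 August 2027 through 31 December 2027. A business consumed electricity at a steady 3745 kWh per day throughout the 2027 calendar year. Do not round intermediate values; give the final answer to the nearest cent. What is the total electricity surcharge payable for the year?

1 January – 7 August 2027: 219 days × 3745 kWh/day = 820,155 kWh at $0.01/kWh → $8,201.55
8 August – 31 December 2027: 146 days × 3745 kWh/day = 546,770 kWh at $0.05/kWh → $27,338.50

$35,540.05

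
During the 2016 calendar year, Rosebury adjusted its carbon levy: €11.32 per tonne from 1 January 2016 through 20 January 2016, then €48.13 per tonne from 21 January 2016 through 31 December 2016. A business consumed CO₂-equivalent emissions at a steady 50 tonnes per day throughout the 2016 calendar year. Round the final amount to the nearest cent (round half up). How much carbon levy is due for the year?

1 January – 20 January 2016: 20 days × 50 tonnes/day = 1,000 tonnes at €11.32/tonne → €11,320.00
21 January – 31 December 2016: 346 days × 50 tonnes/day = 17,300 tonnes at €48.13/tonne → €832,649.00

€843,969.00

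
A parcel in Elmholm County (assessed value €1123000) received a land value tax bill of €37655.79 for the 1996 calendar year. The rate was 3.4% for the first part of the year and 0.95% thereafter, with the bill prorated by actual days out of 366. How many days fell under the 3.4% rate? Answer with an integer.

Let d = days at the first rate; then 366 − d days at the second rate.
€1123000 × [3.4%·d + 0.95%·(366−d)] / 366 = €37655.79
Solving gives d = 359, so the new rate took effect on 25 Dec 1996.

359 days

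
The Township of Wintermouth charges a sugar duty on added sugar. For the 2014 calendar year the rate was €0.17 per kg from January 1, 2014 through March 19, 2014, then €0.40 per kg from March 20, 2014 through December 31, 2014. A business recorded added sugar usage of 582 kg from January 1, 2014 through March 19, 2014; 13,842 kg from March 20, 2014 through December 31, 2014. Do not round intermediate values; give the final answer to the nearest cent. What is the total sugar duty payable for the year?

€5,635.74

January 1 – March 19, 2014: 582 kg at €0.17/kg → €98.94
March 20 – December 31, 2014: 13,842 kg at €0.40/kg → €5,536.80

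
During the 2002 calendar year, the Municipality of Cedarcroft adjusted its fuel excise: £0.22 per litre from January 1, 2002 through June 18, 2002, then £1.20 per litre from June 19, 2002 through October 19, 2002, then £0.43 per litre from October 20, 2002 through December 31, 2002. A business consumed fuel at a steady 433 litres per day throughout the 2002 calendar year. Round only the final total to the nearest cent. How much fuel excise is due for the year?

January 1 – June 18, 2002: 169 days × 433 litres/day = 73,177 litres at £0.22/litre → £16,098.94
June 19 – October 19, 2002: 123 days × 433 litres/day = 53,259 litres at £1.20/litre → £63,910.80
October 20 – December 31, 2002: 73 days × 433 litres/day = 31,609 litres at £0.43/litre → £13,591.87

£93,601.61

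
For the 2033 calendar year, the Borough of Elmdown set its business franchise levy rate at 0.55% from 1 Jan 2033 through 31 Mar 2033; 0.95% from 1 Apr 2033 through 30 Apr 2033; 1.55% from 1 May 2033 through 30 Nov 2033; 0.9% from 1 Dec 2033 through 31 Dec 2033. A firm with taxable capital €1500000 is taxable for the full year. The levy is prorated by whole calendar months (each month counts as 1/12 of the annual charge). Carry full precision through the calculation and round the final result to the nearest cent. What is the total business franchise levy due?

€17937.50

1 Jan – 31 Mar 2033: 3 months at 0.55% → €1500000 × 0.55% × 3/12 = €2062.5000
1 Apr – 30 Apr 2033: 1 month at 0.95% → €1500000 × 0.95% × 1/12 = €1187.5000
1 May – 30 Nov 2033: 7 months at 1.55% → €1500000 × 1.55% × 7/12 = €13562.5000
1 Dec – 31 Dec 2033: 1 month at 0.9% → €1500000 × 0.9% × 1/12 = €1125.0000
Total = €17937.5000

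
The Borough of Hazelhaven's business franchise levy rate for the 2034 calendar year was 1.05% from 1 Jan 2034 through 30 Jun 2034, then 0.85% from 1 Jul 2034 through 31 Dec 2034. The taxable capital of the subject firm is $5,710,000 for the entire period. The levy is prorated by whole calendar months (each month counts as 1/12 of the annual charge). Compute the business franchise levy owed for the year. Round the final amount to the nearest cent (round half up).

$54,245.00

1 Jan – 30 Jun 2034: 6 months at 1.05% → $5,710,000 × 1.05% × 6/12 = $29,977.5000
1 Jul – 31 Dec 2034: 6 months at 0.85% → $5,710,000 × 0.85% × 6/12 = $24,267.5000
Total = $54,245.0000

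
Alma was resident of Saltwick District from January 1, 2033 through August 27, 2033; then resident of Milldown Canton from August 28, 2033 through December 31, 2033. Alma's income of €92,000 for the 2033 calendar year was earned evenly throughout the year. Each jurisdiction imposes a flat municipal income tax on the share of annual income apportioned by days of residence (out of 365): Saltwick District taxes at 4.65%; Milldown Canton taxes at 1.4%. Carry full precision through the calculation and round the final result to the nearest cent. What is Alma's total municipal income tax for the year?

Saltwick District, January 1 – August 27, 2033: 239 days → €92,000 × 4.65% × 239/365 = €2,801.2110
Milldown Canton, August 28 – December 31, 2033: 126 days → €92,000 × 1.4% × 126/365 = €444.6247
Total = €3,245.8356

€3,245.84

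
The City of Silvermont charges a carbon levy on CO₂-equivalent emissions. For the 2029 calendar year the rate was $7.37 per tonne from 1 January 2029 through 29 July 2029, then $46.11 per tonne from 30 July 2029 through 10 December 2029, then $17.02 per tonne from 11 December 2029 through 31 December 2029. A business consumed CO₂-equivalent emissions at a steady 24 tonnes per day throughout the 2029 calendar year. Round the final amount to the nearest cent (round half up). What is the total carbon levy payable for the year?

1 January – 29 July 2029: 210 days × 24 tonnes/day = 5,040 tonnes at $7.37/tonne → $37144.80
30 July – 10 December 2029: 134 days × 24 tonnes/day = 3,216 tonnes at $46.11/tonne → $148289.76
11 December – 31 December 2029: 21 days × 24 tonnes/day = 504 tonnes at $17.02/tonne → $8578.08

$194012.64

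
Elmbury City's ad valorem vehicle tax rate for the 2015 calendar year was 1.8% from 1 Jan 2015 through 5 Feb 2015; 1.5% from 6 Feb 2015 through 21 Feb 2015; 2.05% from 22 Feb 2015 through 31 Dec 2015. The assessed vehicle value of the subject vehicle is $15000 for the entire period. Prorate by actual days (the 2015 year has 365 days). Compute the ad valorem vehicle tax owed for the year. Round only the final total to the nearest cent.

1 Jan – 5 Feb 2015: 36 days at 1.8% → $15000 × 1.8% × 36/365 = $26.6301
6 Feb – 21 Feb 2015: 16 days at 1.5% → $15000 × 1.5% × 16/365 = $9.8630
22 Feb – 31 Dec 2015: 313 days at 2.05% → $15000 × 2.05% × 313/365 = $263.6918
Total = $300.1849

$300.18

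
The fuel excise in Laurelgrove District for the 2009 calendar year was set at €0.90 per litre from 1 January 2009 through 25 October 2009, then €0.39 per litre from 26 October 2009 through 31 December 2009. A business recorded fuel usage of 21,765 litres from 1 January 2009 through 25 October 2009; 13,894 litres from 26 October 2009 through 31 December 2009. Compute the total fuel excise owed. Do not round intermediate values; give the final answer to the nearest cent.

€25,007.16

1 January – 25 October 2009: 21,765 litres at €0.90/litre → €19,588.50
26 October – 31 December 2009: 13,894 litres at €0.39/litre → €5,418.66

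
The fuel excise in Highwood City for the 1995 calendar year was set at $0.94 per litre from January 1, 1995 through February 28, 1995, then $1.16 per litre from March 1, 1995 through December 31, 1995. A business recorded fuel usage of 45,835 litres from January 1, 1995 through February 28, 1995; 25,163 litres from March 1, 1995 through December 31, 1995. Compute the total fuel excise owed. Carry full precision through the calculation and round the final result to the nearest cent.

$72,273.98

January 1 – February 28, 1995: 45,835 litres at $0.94/litre → $43,084.90
March 1 – December 31, 1995: 25,163 litres at $1.16/litre → $29,189.08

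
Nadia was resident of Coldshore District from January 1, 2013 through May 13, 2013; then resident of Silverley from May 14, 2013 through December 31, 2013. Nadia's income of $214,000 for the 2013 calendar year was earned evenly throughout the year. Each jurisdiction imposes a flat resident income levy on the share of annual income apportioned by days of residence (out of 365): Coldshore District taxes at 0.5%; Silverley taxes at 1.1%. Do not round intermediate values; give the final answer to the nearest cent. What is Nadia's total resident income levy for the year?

$1,886.13

Coldshore District, January 1 – May 13, 2013: 133 days → $214,000 × 0.5% × 133/365 = $389.8904
Silverley, May 14 – December 31, 2013: 232 days → $214,000 × 1.1% × 232/365 = $1,496.2411
Total = $1,886.1315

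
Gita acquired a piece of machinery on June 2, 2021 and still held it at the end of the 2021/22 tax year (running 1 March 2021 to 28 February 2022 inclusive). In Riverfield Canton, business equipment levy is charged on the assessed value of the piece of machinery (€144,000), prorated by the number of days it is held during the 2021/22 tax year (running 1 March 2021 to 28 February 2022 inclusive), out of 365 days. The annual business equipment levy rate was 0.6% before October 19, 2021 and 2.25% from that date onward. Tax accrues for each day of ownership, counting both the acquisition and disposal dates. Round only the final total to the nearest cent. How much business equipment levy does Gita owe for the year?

June 2 – October 18, 2021: 139 days at 0.6% → €144,000 × 0.6% × 139/365 = €329.0301
October 19, 2021 – February 28, 2022: 133 days at 2.25% → €144,000 × 2.25% × 133/365 = €1,180.6027
Total = €1,509.6329

€1,509.63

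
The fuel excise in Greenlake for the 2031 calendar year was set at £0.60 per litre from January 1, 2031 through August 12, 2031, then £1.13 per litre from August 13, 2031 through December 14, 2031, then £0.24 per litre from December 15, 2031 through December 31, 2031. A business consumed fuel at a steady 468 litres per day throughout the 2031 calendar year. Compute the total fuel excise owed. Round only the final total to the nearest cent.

January 1 – August 12, 2031: 224 days × 468 litres/day = 104,832 litres at £0.60/litre → £62,899.20
August 13 – December 14, 2031: 124 days × 468 litres/day = 58,032 litres at £1.13/litre → £65,576.16
December 15 – December 31, 2031: 17 days × 468 litres/day = 7,956 litres at £0.24/litre → £1,909.44

£130,384.80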